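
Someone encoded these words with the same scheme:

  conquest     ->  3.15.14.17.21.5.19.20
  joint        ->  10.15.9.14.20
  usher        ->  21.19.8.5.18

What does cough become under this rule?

c is letter #3 and maps to 3: an offset of 0. Letters become their 1-indexed alphabet positions: a=1 … z=26.
For cough: c=3→3, o=15→15, u=21→21, g=7→7, h=8→8.

3.15.21.7.8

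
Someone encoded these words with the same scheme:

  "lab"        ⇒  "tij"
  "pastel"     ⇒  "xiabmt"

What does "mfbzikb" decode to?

extract

Compare letters: l→t is +8, a→i is +8, b→j is +8 — a constant shift. It's a constant shift of +8 (ROT8).
Decoding mfbzikb: m−8=e, f−8=x, b−8=t, z−8=r, i−8=a, k−8=c, b−8=t.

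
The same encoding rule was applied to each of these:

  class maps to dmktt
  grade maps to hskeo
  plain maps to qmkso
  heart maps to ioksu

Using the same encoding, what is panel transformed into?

qkoom

The shift depends on letter class: consonant c→d is +1, but vowel a→k is +10. Vowels shift forward by 10 and consonants shift forward by 1.
Applying it to panel: p(cons)+1=q, a(vowel)+10=k, n(cons)+1=o, e(vowel)+10=o, l(cons)+1=m.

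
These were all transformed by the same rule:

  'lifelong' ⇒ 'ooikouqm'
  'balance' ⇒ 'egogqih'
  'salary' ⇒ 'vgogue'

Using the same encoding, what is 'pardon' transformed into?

Shifts by position in lifelong: pos 0: l→o (+3), pos 1: i→o (+6), pos 2: f→i (+3), pos 3: e→k (+6) — repeating every 2. A repeating key of period 2 is used — shifts +3, +6 over and over.
For pardon: p+3=s, a+6=g, r+3=u, d+6=j, o+3=r, n+6=t.

sgujrt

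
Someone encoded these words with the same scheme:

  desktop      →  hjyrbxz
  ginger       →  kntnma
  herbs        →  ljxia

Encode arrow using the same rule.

ewxve

Letter i (0-indexed) is shifted by i+4, so successive shifts are 4, 5, 6, ….
Applying it to arrow: a+4=e, r+5=w, r+6=x, o+7=v, w+8=e.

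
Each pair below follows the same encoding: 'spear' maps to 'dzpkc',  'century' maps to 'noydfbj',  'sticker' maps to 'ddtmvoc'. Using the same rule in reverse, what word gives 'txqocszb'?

inferior

Shifts by position in spear: pos 0: s→d (+11), pos 1: p→z (+10), pos 2: e→p (+11), pos 3: a→k (+10) — repeating every 2. A repeating key of period 2 is used — shifts +11, +10 over and over.
Undoing it on txqocszb: t−11=i, x−10=n, q−11=f, o−10=e, c−11=r, s−10=i, z−11=o, b−10=r.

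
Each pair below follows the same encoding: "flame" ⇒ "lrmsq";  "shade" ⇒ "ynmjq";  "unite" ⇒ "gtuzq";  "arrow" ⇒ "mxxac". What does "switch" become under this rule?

ycuzin

The rule splits by letter class: vowels +12, consonants +6.
On switch: s(cons)+6=y, w(cons)+6=c, i(vowel)+12=u, t(cons)+6=z, c(cons)+6=i, h(cons)+6=n.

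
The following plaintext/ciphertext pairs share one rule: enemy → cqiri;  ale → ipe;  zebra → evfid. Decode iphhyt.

puddle

The output letters match the input read backwards, each shifted +4: enemy reversed is ymene. The word is reversed, then every letter is shifted forward by 4.
Reversing it on iphhyt: shift back: i−4=e, p−4=l, h−4=d, h−4=d, y−4=u, t−4=p → elddup; then reverse → puddle.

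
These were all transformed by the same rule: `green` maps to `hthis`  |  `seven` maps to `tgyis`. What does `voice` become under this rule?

wqlgj

In green: g→h is +1, r→t is +2, e→h is +3, e→i is +4 — the shift increases by 1 each position. Each letter shifts forward by (position + 1), i.e. 1, 2, 3, … — the shift grows by one for each successive letter.
Applying it to voice: v+1=w, o+2=q, i+3=l, c+4=g, e+5=j.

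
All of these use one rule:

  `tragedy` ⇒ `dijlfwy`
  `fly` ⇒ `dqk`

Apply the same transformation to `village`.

jlfqqna

The output letters match the input read backwards, each shifted +5: tragedy reversed is ydegart. The word is reversed, then every letter is shifted forward by 5.
For village: reverse → egalliv; then shift: e+5=j, g+5=l, a+5=f, l+5=q, l+5=q, i+5=n, v+5=a.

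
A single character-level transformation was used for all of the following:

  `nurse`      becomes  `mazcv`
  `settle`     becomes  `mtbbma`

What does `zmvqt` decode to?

The word is reversed, then every letter is shifted forward by 8.
Decoding zmvqt: shift back: z−8=r, m−8=e, v−8=n, q−8=i, t−8=l → renil; then reverse → liner.

liner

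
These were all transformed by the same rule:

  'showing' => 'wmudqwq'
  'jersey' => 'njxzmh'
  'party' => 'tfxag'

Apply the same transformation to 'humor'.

In showing: s→w is +4, h→m is +5, o→u is +6, w→d is +7 — the shift increases by 1 each position. Letter i (0-indexed) is shifted by i+4, so successive shifts are 4, 5, 6, ….
On humor: h+4=l, u+5=z, m+6=s, o+7=v, r+8=z.

lzsvz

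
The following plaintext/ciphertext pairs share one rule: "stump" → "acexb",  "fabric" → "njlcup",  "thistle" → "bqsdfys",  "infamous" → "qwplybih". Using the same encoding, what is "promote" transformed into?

xayxags

In stump: s→a is +8, t→c is +9, u→e is +10, m→x is +11 — the shift increases by 1 each position. Letter i (0-indexed) is shifted by i+8, so successive shifts are 8, 9, 10, ….
For promote: p+8=x, r+9=a, o+10=y, m+11=x, o+12=a, t+13=g, e+14=s.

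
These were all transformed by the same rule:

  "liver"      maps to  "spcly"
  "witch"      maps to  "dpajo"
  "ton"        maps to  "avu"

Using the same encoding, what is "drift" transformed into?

Compare letters: l→s is +7, i→p is +7, v→c is +7 — a constant shift. It's a constant shift of +7 (ROT7).
For drift: d+7=k, r+7=y, i+7=p, f+7=m, t+7=a.

kypma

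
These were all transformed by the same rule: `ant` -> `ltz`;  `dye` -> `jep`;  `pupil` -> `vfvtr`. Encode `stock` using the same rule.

The shift depends on letter class: consonant n→t is +6, but vowel a→l is +11. Vowels shift forward by 11 and consonants shift forward by 6.
On stock: s(cons)+6=y, t(cons)+6=z, o(vowel)+11=z, c(cons)+6=i, k(cons)+6=q.

yzziq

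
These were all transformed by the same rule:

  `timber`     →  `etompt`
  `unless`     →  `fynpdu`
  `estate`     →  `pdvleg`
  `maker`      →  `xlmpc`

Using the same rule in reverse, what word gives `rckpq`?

grief

Shifts by position in timber: pos 0: t→e (+11), pos 1: i→t (+11), pos 2: m→o (+2), pos 3: b→m (+11), pos 4: e→p (+11), pos 5: r→t (+2) — repeating every 3. It's a Vigenère-style cipher with numeric key [11,11,2]: position i shifts by key[i mod 3].
Undoing it on rckpq: r−11=g, c−11=r, k−2=i, p−11=e, q−11=f.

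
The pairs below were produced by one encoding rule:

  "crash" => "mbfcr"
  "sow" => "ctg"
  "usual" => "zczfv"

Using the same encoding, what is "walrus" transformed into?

gfvbzc

The shift depends on letter class: consonant c→m is +10, but vowel a→f is +5. The rule splits by letter class: vowels +5, consonants +10.
Applying it to walrus: w(cons)+10=g, a(vowel)+5=f, l(cons)+10=v, r(cons)+10=b, u(vowel)+5=z, s(cons)+10=c.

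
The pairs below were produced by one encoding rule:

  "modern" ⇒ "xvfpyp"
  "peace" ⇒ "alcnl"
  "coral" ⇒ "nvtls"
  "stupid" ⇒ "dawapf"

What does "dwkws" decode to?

Shifts by position in modern: pos 0: m→x (+11), pos 1: o→v (+7), pos 2: d→f (+2), pos 3: e→p (+11), pos 4: r→y (+7), pos 5: n→p (+2) — repeating every 3. The shifts repeat in a cycle of length 3: positions 0,1,… shift by +11, +7, +2, then the pattern repeats.
Undoing it on dwkws: d−11=s, w−7=p, k−2=i, w−11=l, s−7=l.

spill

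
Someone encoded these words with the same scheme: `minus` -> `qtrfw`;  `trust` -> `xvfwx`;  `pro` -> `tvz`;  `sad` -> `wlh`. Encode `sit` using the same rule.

The shift depends on letter class: consonant m→q is +4, but vowel i→t is +11. Vowels shift forward by 11 and consonants shift forward by 4.
For sit: s(cons)+4=w, i(vowel)+11=t, t(cons)+4=x.

wtx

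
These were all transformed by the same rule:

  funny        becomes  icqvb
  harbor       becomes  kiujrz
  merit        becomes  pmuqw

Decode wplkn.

thick

It's a Vigenère-style cipher with numeric key [3,8]: position i shifts by key[i mod 2].
Undoing it on wplkn: w−3=t, p−8=h, l−3=i, k−8=c, n−3=k.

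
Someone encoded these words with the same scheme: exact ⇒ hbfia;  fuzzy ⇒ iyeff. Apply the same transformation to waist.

In exact: e→h is +3, x→b is +4, a→f is +5, c→i is +6 — the shift increases by 1 each position. The shift increases by 1 at each position, starting from +3: 3, 4, 5, ….
For waist: w+3=z, a+4=e, i+5=n, s+6=y, t+7=a.

zenya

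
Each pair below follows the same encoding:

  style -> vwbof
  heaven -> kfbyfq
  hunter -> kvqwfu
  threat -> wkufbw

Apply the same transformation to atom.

bwpp

The shift depends on letter class: consonant s→v is +3, but vowel e→f is +1. The rule splits by letter class: vowels +1, consonants +3.
Applying it to atom: a(vowel)+1=b, t(cons)+3=w, o(vowel)+1=p, m(cons)+3=p.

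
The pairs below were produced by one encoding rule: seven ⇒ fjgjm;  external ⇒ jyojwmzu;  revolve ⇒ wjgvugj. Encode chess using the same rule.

s(18)→f(5) and e(4)→j(9) fit y≡9x+25 (mod 26); the inverse of 9 mod 26 is 3. Each letter's alphabet position (a=0..z=25) is mapped through 9·x+25 mod 26 — an affine cipher.
For chess: c(2)→9·2+25≡17=r; h(7)→9·7+25≡10=k; e(4)→9·4+25≡9=j; s(18)→9·18+25≡5=f; s(18)→9·18+25≡5=f (all mod 26).

rkjff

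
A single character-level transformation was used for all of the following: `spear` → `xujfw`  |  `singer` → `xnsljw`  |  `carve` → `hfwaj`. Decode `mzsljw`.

Compare letters: s→x is +5, p→u is +5, e→j is +5 — a constant shift. Every letter moves 5 places later in the alphabet, wrapping around z→a.
Reversing it on mzsljw: m−5=h, z−5=u, s−5=n, l−5=g, j−5=e, w−5=r.

hunger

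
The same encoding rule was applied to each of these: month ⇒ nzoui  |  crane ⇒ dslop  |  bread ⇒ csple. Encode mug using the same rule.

The shift depends on letter class: consonant m→n is +1, but vowel o→z is +11. The rule splits by letter class: vowels +11, consonants +1.
Applying it to mug: m(cons)+1=n, u(vowel)+11=f, g(cons)+1=h.

nfh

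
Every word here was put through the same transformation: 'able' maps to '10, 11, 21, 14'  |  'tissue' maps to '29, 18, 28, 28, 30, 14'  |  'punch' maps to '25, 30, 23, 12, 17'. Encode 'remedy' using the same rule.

27, 14, 22, 14, 13, 34

a is letter #1 and maps to 10: an offset of 9. The number is (letter's place in the alphabet, a=1) + 9.
On remedy: r=18→27, e=5→14, m=13→22, e=5→14, d=4→13, y=25→34.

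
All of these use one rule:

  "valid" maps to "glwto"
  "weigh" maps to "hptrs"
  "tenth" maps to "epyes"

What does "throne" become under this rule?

Compare letters: v→g is +11, a→l is +11, l→w is +11 — a constant shift. This is a Caesar cipher with shift 11.
On throne: t+11=e, h+11=s, r+11=c, o+11=z, n+11=y, e+11=p.

esczyp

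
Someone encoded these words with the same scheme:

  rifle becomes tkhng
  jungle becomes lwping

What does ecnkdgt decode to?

Compare letters: r→t is +2, i→k is +2, f→h is +2 — a constant shift. Each letter is shifted forward by 2 in the alphabet (a Caesar shift of +2).
Reversing it on ecnkdgt: e−2=c, c−2=a, n−2=l, k−2=i, d−2=b, g−2=e, t−2=r.

caliber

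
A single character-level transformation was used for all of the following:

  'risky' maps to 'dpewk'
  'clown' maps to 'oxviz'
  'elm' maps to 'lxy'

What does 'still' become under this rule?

efpxx

Two shifts are in play — +7 for a/e/i/o/u, +12 for every other letter.
On still: s(cons)+12=e, t(cons)+12=f, i(vowel)+7=p, l(cons)+12=x, l(cons)+12=x.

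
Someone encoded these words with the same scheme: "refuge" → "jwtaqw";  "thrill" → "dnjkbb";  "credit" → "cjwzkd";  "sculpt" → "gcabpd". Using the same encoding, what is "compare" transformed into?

csypijw

r(17)→j(9) and e(4)→w(22) fit y≡23x+8 (mod 26); the inverse of 23 mod 26 is 17. Each letter's alphabet position (a=0..z=25) is mapped through 23·x+8 mod 26 — an affine cipher.
For compare: c(2)→23·2+8≡2=c; o(14)→23·14+8≡18=s; m(12)→23·12+8≡24=y; p(15)→23·15+8≡15=p; a(0)→23·0+8≡8=i; r(17)→23·17+8≡9=j; e(4)→23·4+8≡22=w (all mod 26).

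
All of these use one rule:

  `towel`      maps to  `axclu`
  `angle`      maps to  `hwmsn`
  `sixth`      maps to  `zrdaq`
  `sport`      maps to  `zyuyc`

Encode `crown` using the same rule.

jaudw

A repeating key of period 3 is used — shifts +7, +9, +6 over and over.
Applying it to crown: c+7=j, r+9=a, o+6=u, w+7=d, n+9=w.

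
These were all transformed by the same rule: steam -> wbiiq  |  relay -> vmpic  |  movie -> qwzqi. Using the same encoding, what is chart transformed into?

Shifts by position in steam: pos 0: s→w (+4), pos 1: t→b (+8), pos 2: e→i (+4), pos 3: a→i (+8) — repeating every 2. A repeating key of period 2 is used — shifts +4, +8 over and over.
For chart: c+4=g, h+8=p, a+4=e, r+8=z, t+4=x.

gpezx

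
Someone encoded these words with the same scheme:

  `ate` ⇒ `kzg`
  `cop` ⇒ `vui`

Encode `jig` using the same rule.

mop

The output letters match the input read backwards, each shifted +6: ate reversed is eta. The word is reversed, then every letter is shifted forward by 6.
On jig: reverse → gij; then shift: g+6=m, i+6=o, j+6=p.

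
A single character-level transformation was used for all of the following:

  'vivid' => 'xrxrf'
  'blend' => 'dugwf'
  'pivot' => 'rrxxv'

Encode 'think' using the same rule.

Shifts by position in vivid: pos 0: v→x (+2), pos 1: i→r (+9), pos 2: v→x (+2), pos 3: i→r (+9) — repeating every 2. A repeating key of period 2 is used — shifts +2, +9 over and over.
For think: t+2=v, h+9=q, i+2=k, n+9=w, k+2=m.

vqkwm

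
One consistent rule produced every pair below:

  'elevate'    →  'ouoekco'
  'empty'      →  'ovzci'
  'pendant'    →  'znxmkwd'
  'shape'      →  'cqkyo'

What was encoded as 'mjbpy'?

cargo

Shifts by position in elevate: pos 0: e→o (+10), pos 1: l→u (+9), pos 2: e→o (+10), pos 3: v→e (+9) — repeating every 2. It's a Vigenère-style cipher with numeric key [10,9]: position i shifts by key[i mod 2].
Undoing it on mjbpy: m−10=c, j−9=a, b−10=r, p−9=g, y−10=o.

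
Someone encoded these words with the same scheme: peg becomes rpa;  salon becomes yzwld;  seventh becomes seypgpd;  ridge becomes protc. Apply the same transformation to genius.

The output letters match the input read backwards, each shifted +11: peg reversed is gep. Two steps: reverse the string, then apply a Caesar shift of +11.
On genius: reverse → suineg; then shift: s+11=d, u+11=f, i+11=t, n+11=y, e+11=p, g+11=r.

dftypr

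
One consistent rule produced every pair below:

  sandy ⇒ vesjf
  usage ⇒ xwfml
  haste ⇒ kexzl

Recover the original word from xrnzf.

unity

Letter i (0-indexed) is shifted by i+3, so successive shifts are 3, 4, 5, ….
Reversing it on xrnzf: x−3=u, r−4=n, n−5=i, z−6=t, f−7=y.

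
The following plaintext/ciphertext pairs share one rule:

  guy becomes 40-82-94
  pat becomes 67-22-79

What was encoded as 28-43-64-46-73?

g(#7)→40 and u(#21)→82: differences scale by 3, so n = 3·pos + 19. With a=1..z=26, the number is 3·pos + 19.
Decoding 28-43-64-46-73: 28→(28−19)÷3=3=c, 43→(43−19)÷3=8=h, 64→(64−19)÷3=15=o, 46→(46−19)÷3=9=i, 73→(73−19)÷3=18=r.

choir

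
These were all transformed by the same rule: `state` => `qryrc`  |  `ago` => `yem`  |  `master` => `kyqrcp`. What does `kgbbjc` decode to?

middle

Compare letters: s→q is +24, t→r is +24, a→y is +24 — a constant shift. Every letter moves 24 places later in the alphabet, wrapping around z→a.
Undoing it on kgbbjc: k−24=m, g−24=i, b−24=d, b−24=d, j−24=l, c−24=e.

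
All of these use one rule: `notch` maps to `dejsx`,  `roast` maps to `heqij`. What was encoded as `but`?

led

Compare letters: n→d is +16, o→e is +16, t→j is +16 — a constant shift. It's a constant shift of +16 (ROT16).
Reversing it on but: b−16=l, u−16=e, t−16=d.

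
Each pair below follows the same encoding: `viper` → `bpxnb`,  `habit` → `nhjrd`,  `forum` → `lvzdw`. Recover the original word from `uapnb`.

other

Each letter shifts forward by (position + 6), i.e. 6, 7, 8, … — the shift grows by one for each successive letter.
Reversing it on uapnb: u−6=o, a−7=t, p−8=h, n−9=e, b−10=r.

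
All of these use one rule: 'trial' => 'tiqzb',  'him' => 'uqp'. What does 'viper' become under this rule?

zmxqd

Read the word backwards and shift each letter +8.
For viper: reverse → repiv; then shift: r+8=z, e+8=m, p+8=x, i+8=q, v+8=d.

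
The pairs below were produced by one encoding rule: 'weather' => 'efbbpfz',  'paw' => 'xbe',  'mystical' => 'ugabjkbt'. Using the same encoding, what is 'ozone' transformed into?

phpvf

The shift depends on letter class: consonant w→e is +8, but vowel e→f is +1. Vowels shift forward by 1 and consonants shift forward by 8.
For ozone: o(vowel)+1=p, z(cons)+8=h, o(vowel)+1=p, n(cons)+8=v, e(vowel)+1=f.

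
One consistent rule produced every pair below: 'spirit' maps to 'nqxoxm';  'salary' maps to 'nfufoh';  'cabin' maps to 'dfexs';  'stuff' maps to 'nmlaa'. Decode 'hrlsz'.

s(18)→n(13) and p(15)→q(16) fit y≡25x+5 (mod 26); the inverse of 25 mod 26 is 25. Treating letters as 0–25, the rule is x ↦ 25x + 5 (mod 26).
Decoding hrlsz: h(7)→25·(7−5)≡24=y; r(17)→25·(17−5)≡14=o; l(11)→25·(11−5)≡20=u; s(18)→25·(18−5)≡13=n; z(25)→25·(25−5)≡6=g (all mod 26).

young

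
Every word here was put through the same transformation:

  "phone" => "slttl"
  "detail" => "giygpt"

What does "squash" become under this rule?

In phone: p→s is +3, h→l is +4, o→t is +5, n→t is +6 — the shift increases by 1 each position. The shift increases by 1 at each position, starting from +3: 3, 4, 5, ….
For squash: s+3=v, q+4=u, u+5=z, a+6=g, s+7=z, h+8=p.

vuzgzp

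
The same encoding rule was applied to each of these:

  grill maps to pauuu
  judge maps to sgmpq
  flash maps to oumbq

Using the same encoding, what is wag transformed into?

The shift depends on letter class: consonant g→p is +9, but vowel i→u is +12. Vowels shift forward by 12 and consonants shift forward by 9.
For wag: w(cons)+9=f, a(vowel)+12=m, g(cons)+9=p.

fmp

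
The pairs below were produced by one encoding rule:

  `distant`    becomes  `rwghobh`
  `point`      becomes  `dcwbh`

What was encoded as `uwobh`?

giant

Compare letters: d→r is +14, i→w is +14, s→g is +14 — a constant shift. Every letter moves 14 places later in the alphabet, wrapping around z→a.
Decoding uwobh: u−14=g, w−14=i, o−14=a, b−14=n, h−14=t.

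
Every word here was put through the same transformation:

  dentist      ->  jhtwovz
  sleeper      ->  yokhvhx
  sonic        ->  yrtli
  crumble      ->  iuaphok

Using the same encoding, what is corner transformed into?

It's a Vigenère-style cipher with numeric key [6,3]: position i shifts by key[i mod 2].
For corner: c+6=i, o+3=r, r+6=x, n+3=q, e+6=k, r+3=u.

irxqku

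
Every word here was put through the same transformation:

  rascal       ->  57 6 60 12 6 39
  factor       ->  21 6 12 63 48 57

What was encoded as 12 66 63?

cut

r(#18)→57 and a(#1)→6: differences scale by 3, so n = 3·pos + 3. Each letter becomes 3×(its alphabet position, a=1..z=26) + 3.
Decoding 12 66 63: 12→(12−3)÷3=3=c, 66→(66−3)÷3=21=u, 63→(63−3)÷3=20=t.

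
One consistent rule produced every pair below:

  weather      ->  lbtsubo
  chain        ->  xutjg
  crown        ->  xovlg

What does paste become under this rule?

ktdsb

w(22)→l(11) and e(4)→b(1) fit y≡15x+19 (mod 26); the inverse of 15 mod 26 is 7. Each letter's alphabet position (a=0..z=25) is mapped through 15·x+19 mod 26 — an affine cipher.
Applying it to paste: p(15)→15·15+19≡10=k; a(0)→15·0+19≡19=t; s(18)→15·18+19≡3=d; t(19)→15·19+19≡18=s; e(4)→15·4+19≡1=b (all mod 26).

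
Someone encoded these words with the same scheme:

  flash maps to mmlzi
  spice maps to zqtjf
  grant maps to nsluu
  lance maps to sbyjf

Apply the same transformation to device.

It's a Vigenère-style cipher with numeric key [7,1,11]: position i shifts by key[i mod 3].
For device: d+7=k, e+1=f, v+11=g, i+7=p, c+1=d, e+11=p.

kfgpdp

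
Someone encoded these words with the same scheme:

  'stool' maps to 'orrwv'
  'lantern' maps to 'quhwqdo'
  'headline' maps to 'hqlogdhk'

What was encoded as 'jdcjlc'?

zigzag

The output letters match the input read backwards, each shifted +3: stool reversed is loots. The word is reversed, then every letter is shifted forward by 3.
Reversing it on jdcjlc: shift back: j−3=g, d−3=a, c−3=z, j−3=g, l−3=i, c−3=z → gazgiz; then reverse → zigzag.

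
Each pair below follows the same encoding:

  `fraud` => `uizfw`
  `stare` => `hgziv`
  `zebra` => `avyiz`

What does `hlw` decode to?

sod

Each pair mirrors across the alphabet (f↔u, r↔i, a↔z): positions sum to 25. This is the alphabet-reversal cipher (Atbash): a becomes z, b becomes y, etc.
Reversing it on hlw: h↔s, l↔o, w↔d.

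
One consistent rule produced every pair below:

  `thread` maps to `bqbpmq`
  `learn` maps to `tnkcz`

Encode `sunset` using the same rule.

adxdqg

In thread: t→b is +8, h→q is +9, r→b is +10, e→p is +11 — the shift increases by 1 each position. The shift increases by 1 at each position, starting from +8: 8, 9, 10, ….
Applying it to sunset: s+8=a, u+9=d, n+10=x, s+11=d, e+12=q, t+13=g.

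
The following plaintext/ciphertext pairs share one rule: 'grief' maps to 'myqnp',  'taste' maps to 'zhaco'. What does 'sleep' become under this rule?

Letter i (0-indexed) is shifted by i+6, so successive shifts are 6, 7, 8, ….
Applying it to sleep: s+6=y, l+7=s, e+8=m, e+9=n, p+10=z.

ysmnz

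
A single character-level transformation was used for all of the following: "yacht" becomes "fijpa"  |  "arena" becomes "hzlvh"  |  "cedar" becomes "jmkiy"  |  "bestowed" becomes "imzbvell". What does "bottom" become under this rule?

Shifts by position in yacht: pos 0: y→f (+7), pos 1: a→i (+8), pos 2: c→j (+7), pos 3: h→p (+8) — repeating every 2. A repeating key of period 2 is used — shifts +7, +8 over and over.
For bottom: b+7=i, o+8=w, t+7=a, t+8=b, o+7=v, m+8=u.

iwabvu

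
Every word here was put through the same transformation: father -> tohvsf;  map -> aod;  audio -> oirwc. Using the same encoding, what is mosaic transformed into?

Compare letters: f→t is +14, a→o is +14, t→h is +14 — a constant shift. It's a constant shift of +14 (ROT14).
On mosaic: m+14=a, o+14=c, s+14=g, a+14=o, i+14=w, c+14=q.

acgowq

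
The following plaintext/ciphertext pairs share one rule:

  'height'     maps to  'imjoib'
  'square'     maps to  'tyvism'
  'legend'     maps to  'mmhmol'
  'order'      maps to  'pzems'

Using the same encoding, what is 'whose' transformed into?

Shifts by position in height: pos 0: h→i (+1), pos 1: e→m (+8), pos 2: i→j (+1), pos 3: g→o (+8) — repeating every 2. A repeating key of period 2 is used — shifts +1, +8 over and over.
For whose: w+1=x, h+8=p, o+1=p, s+8=a, e+1=f.

xppaf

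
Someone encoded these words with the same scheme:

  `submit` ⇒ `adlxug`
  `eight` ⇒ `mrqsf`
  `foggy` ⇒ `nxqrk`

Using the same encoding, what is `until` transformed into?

In submit: s→a is +8, u→d is +9, b→l is +10, m→x is +11 — the shift increases by 1 each position. The shift increases by 1 at each position, starting from +8: 8, 9, 10, ….
Applying it to until: u+8=c, n+9=w, t+10=d, i+11=t, l+12=x.

cwdtx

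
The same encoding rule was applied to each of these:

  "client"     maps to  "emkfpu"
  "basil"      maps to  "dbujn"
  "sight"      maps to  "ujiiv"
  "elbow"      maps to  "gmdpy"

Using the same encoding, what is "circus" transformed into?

ejtdwt

Shifts by position in client: pos 0: c→e (+2), pos 1: l→m (+1), pos 2: i→k (+2), pos 3: e→f (+1) — repeating every 2. A repeating key of period 2 is used — shifts +2, +1 over and over.
For circus: c+2=e, i+1=j, r+2=t, c+1=d, u+2=w, s+1=t.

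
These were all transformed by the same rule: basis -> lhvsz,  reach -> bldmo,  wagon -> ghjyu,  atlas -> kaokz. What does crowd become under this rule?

myrgk

Shifts by position in basis: pos 0: b→l (+10), pos 1: a→h (+7), pos 2: s→v (+3), pos 3: i→s (+10), pos 4: s→z (+7) — repeating every 3. The shifts repeat in a cycle of length 3: positions 0,1,… shift by +10, +7, +3, then the pattern repeats.
For crowd: c+10=m, r+7=y, o+3=r, w+10=g, d+7=k.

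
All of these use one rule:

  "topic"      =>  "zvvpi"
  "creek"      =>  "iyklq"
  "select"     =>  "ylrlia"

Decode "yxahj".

squad

It's a Vigenère-style cipher with numeric key [6,7]: position i shifts by key[i mod 2].
Decoding yxahj: y−6=s, x−7=q, a−6=u, h−7=a, j−6=d.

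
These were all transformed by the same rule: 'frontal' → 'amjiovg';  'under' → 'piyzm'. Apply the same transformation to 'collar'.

xjggvm

Compare letters: f→a is +21, r→m is +21, o→j is +21 — a constant shift. This is a Caesar cipher with shift 21.
Applying it to collar: c+21=x, o+21=j, l+21=g, l+21=g, a+21=v, r+21=m.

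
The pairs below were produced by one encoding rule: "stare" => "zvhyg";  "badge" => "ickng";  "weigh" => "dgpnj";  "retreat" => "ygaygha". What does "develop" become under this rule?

kgclnvw

Shifts by position in stare: pos 0: s→z (+7), pos 1: t→v (+2), pos 2: a→h (+7), pos 3: r→y (+7), pos 4: e→g (+2) — repeating every 3. It's a Vigenère-style cipher with numeric key [7,2,7]: position i shifts by key[i mod 3].
On develop: d+7=k, e+2=g, v+7=c, e+7=l, l+2=n, o+7=v, p+7=w.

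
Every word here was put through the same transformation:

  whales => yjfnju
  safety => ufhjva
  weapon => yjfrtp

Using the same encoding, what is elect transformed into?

jnjev

The shift depends on letter class: consonant w→y is +2, but vowel a→f is +5. Vowels shift forward by 5 and consonants shift forward by 2.
For elect: e(vowel)+5=j, l(cons)+2=n, e(vowel)+5=j, c(cons)+2=e, t(cons)+2=v.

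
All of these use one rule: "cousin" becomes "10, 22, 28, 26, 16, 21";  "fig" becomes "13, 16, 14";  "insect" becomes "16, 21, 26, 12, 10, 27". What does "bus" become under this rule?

c is letter #3 and maps to 10: an offset of 7. The number is (letter's place in the alphabet, a=1) + 7.
Applying it to bus: b=2→9, u=21→28, s=19→26.

9, 28, 26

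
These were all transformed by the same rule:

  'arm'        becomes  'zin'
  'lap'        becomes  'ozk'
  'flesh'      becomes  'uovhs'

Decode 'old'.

low

This is the alphabet-reversal cipher (Atbash): a becomes z, b becomes y, etc.
Decoding old: o↔l, l↔o, d↔w.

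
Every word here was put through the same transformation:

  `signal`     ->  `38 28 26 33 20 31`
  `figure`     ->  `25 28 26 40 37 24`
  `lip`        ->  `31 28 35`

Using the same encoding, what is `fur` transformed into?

The number is (letter's place in the alphabet, a=1) + 19.
For fur: f=6→25, u=21→40, r=18→37.

25 40 37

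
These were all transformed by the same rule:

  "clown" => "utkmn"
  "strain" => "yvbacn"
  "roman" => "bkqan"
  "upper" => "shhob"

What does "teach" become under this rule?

voauf

c(2)→u(20) and l(11)→t(19) fit y≡23x+0 (mod 26); the inverse of 23 mod 26 is 17. This is an affine cipher: with a=0,…,z=25, each position x becomes (23x+0) mod 26.
For teach: t(19)→23·19+0≡21=v; e(4)→23·4+0≡14=o; a(0)→23·0+0≡0=a; c(2)→23·2+0≡20=u; h(7)→23·7+0≡5=f (all mod 26).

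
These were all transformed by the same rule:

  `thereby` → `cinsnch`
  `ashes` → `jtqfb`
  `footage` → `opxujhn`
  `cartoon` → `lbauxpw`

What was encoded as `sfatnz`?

jersey

Shifts by position in thereby: pos 0: t→c (+9), pos 1: h→i (+1), pos 2: e→n (+9), pos 3: r→s (+1) — repeating every 2. The shifts repeat in a cycle of length 2: positions 0,1,… shift by +9, +1, then the pattern repeats.
Undoing it on sfatnz: s−9=j, f−1=e, a−9=r, t−1=s, n−9=e, z−1=y.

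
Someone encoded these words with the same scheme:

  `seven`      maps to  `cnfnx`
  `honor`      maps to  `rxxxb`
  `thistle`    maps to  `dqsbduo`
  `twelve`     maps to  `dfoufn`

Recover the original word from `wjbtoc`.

market

Shifts by position in seven: pos 0: s→c (+10), pos 1: e→n (+9), pos 2: v→f (+10), pos 3: e→n (+9) — repeating every 2. It's a Vigenère-style cipher with numeric key [10,9]: position i shifts by key[i mod 2].
Reversing it on wjbtoc: w−10=m, j−9=a, b−10=r, t−9=k, o−10=e, c−9=t.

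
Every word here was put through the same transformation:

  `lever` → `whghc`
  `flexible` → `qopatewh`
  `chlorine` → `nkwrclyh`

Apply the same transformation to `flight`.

It's a Vigenère-style cipher with numeric key [11,3]: position i shifts by key[i mod 2].
On flight: f+11=q, l+3=o, i+11=t, g+3=j, h+11=s, t+3=w.

qotjsw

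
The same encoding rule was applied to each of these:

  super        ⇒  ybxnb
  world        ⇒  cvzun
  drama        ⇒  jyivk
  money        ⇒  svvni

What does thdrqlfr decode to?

The shift increases by 1 at each position, starting from +6: 6, 7, 8, ….
Undoing it on thdrqlfr: t−6=n, h−7=a, d−8=v, r−9=i, q−10=g, l−11=a, f−12=t, r−13=e.

navigate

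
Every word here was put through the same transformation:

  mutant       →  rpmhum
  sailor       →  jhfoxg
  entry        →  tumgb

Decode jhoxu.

salon

Treating letters as 0–25, the rule is x ↦ 3x + 7 (mod 26).
Undoing it on jhoxu: j(9)→9·(9−7)≡18=s; h(7)→9·(7−7)≡0=a; o(14)→9·(14−7)≡11=l; x(23)→9·(23−7)≡14=o; u(20)→9·(20−7)≡13=n (all mod 26).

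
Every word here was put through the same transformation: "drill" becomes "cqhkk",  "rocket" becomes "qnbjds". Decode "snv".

It's a constant shift of +25 (ROT25).
Decoding snv: s−25=t, n−25=o, v−25=w.

tow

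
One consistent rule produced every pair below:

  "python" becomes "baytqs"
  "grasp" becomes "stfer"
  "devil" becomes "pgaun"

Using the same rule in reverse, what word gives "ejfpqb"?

Shifts by position in python: pos 0: p→b (+12), pos 1: y→a (+2), pos 2: t→y (+5), pos 3: h→t (+12), pos 4: o→q (+2), pos 5: n→s (+5) — repeating every 3. A repeating key of period 3 is used — shifts +12, +2, +5 over and over.
Reversing it on ejfpqb: e−12=s, j−2=h, f−5=a, p−12=d, q−2=o, b−5=w.

shadow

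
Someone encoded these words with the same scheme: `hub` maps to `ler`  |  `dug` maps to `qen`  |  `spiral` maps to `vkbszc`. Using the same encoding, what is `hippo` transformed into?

The word is reversed, then every letter is shifted forward by 10.
On hippo: reverse → oppih; then shift: o+10=y, p+10=z, p+10=z, i+10=s, h+10=r.

yzzsr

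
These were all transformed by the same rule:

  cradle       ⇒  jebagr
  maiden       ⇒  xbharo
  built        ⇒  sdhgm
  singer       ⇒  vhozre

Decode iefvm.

c(2)→j(9) and r(17)→e(4) fit y≡17x+1 (mod 26); the inverse of 17 mod 26 is 23. Each letter's alphabet position (a=0..z=25) is mapped through 17·x+1 mod 26 — an affine cipher.
Undoing it on iefvm: i(8)→23·(8−1)≡5=f; e(4)→23·(4−1)≡17=r; f(5)→23·(5−1)≡14=o; v(21)→23·(21−1)≡18=s; m(12)→23·(12−1)≡19=t (all mod 26).

frost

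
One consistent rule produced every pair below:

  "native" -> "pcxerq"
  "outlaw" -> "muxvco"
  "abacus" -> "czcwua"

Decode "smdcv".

This is an affine cipher: with a=0,…,z=25, each position x becomes (23x+2) mod 26.
Reversing it on smdcv: s(18)→17·(18−2)≡12=m; m(12)→17·(12−2)≡14=o; d(3)→17·(3−2)≡17=r; c(2)→17·(2−2)≡0=a; v(21)→17·(21−2)≡11=l (all mod 26).

moral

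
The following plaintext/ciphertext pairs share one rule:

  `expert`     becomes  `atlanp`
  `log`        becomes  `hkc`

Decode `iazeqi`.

Compare letters: e→a is +22, x→t is +22, p→l is +22 — a constant shift. Every letter moves 22 places later in the alphabet, wrapping around z→a.
Decoding iazeqi: i−22=m, a−22=e, z−22=d, e−22=i, q−22=u, i−22=m.

medium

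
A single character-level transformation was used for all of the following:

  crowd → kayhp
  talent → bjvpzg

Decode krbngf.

In crowd: c→k is +8, r→a is +9, o→y is +10, w→h is +11 — the shift increases by 1 each position. Each letter shifts forward by (position + 8), i.e. 8, 9, 10, … — the shift grows by one for each successive letter.
Undoing it on krbngf: k−8=c, r−9=i, b−10=r, n−11=c, g−12=u, f−13=s.

circus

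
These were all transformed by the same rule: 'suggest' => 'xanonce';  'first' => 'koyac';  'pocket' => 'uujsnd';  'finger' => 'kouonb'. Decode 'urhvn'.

Letter i (0-indexed) is shifted by i+5, so successive shifts are 5, 6, 7, ….
Reversing it on urhvn: u−5=p, r−6=l, h−7=a, v−8=n, n−9=e.

plane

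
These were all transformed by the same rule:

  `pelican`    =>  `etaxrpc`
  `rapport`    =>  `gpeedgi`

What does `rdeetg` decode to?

copper

This is a Caesar cipher with shift 15.
Reversing it on rdeetg: r−15=c, d−15=o, e−15=p, e−15=p, t−15=e, g−15=r.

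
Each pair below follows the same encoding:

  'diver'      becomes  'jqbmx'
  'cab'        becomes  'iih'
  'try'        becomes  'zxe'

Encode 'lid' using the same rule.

rqj

The shift depends on letter class: consonant d→j is +6, but vowel i→q is +8. The rule splits by letter class: vowels +8, consonants +6.
Applying it to lid: l(cons)+6=r, i(vowel)+8=q, d(cons)+6=j.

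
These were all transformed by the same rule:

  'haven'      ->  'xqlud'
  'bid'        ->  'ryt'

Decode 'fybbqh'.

pillar

Compare letters: h→x is +16, a→q is +16, v→l is +16 — a constant shift. Each letter is shifted forward by 16 in the alphabet (a Caesar shift of +16).
Decoding fybbqh: f−16=p, y−16=i, b−16=l, b−16=l, q−16=a, h−16=r.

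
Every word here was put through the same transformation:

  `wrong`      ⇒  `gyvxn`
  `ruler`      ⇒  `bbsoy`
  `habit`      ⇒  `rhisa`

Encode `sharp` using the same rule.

Shifts by position in wrong: pos 0: w→g (+10), pos 1: r→y (+7), pos 2: o→v (+7), pos 3: n→x (+10), pos 4: g→n (+7) — repeating every 3. The shifts repeat in a cycle of length 3: positions 0,1,… shift by +10, +7, +7, then the pattern repeats.
For sharp: s+10=c, h+7=o, a+7=h, r+10=b, p+7=w.

cohbw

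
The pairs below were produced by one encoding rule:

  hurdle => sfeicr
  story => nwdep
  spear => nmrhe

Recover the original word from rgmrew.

expert

h(7)→s(18) and u(20)→f(5) fit y≡9x+7 (mod 26); the inverse of 9 mod 26 is 3. Treating letters as 0–25, the rule is x ↦ 9x + 7 (mod 26).
Decoding rgmrew: r(17)→3·(17−7)≡4=e; g(6)→3·(6−7)≡23=x; m(12)→3·(12−7)≡15=p; r(17)→3·(17−7)≡4=e; e(4)→3·(4−7)≡17=r; w(22)→3·(22−7)≡19=t (all mod 26).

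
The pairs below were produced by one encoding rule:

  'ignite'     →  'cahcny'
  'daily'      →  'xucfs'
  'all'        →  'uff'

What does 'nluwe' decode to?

track

Compare letters: i→c is +20, g→a is +20, n→h is +20 — a constant shift. Each letter is shifted forward by 20 in the alphabet (a Caesar shift of +20).
Reversing it on nluwe: n−20=t, l−20=r, u−20=a, w−20=c, e−20=k.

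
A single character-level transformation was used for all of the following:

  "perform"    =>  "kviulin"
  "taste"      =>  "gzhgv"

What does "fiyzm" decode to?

urban

Each pair mirrors across the alphabet (p↔k, e↔v, r↔i): positions sum to 25. Letters are reflected about the middle of the alphabet (position → 25−position): Atbash.
Decoding fiyzm: f↔u, i↔r, y↔b, z↔a, m↔n.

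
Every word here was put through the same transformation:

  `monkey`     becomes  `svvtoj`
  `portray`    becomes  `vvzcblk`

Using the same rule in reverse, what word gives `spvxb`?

Letter i (0-indexed) is shifted by i+6, so successive shifts are 6, 7, 8, ….
Reversing it on spvxb: s−6=m, p−7=i, v−8=n, x−9=o, b−10=r.

minor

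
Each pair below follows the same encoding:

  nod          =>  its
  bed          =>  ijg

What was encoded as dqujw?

Read the word backwards and shift each letter +5.
Undoing it on dqujw: shift back: d−5=y, q−5=l, u−5=p, j−5=e, w−5=r → ylper; then reverse → reply.

reply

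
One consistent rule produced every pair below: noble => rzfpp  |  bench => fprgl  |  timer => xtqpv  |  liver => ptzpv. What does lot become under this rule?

pzx

The shift depends on letter class: consonant n→r is +4, but vowel o→z is +11. The rule splits by letter class: vowels +11, consonants +4.
For lot: l(cons)+4=p, o(vowel)+11=z, t(cons)+4=x.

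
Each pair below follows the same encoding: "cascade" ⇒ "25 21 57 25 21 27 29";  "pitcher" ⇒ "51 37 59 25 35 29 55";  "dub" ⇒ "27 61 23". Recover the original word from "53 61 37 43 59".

c(#3)→25 and a(#1)→21: differences scale by 2, so n = 2·pos + 19. The formula is n = 2×(alphabet index, a=1) + 19.
Decoding 53 61 37 43 59: 53→(53−19)÷2=17=q, 61→(61−19)÷2=21=u, 37→(37−19)÷2=9=i, 43→(43−19)÷2=12=l, 59→(59−19)÷2=20=t.

quilt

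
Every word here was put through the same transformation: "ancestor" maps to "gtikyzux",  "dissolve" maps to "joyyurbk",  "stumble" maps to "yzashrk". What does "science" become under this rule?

yioktik

Compare letters: a→g is +6, n→t is +6, c→i is +6 — a constant shift. This is a Caesar cipher with shift 6.
On science: s+6=y, c+6=i, i+6=o, e+6=k, n+6=t, c+6=i, e+6=k.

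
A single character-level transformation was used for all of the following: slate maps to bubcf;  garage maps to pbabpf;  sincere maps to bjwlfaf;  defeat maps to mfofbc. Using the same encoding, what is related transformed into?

Two shifts are in play — +1 for a/e/i/o/u, +9 for every other letter.
Applying it to related: r(cons)+9=a, e(vowel)+1=f, l(cons)+9=u, a(vowel)+1=b, t(cons)+9=c, e(vowel)+1=f, d(cons)+9=m.

afubcfm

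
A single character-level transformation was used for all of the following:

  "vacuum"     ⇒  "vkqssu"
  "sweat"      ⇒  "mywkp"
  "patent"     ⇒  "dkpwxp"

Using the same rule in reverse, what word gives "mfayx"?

shown

v(21)→v(21) and a(0)→k(10) fit y≡3x+10 (mod 26); the inverse of 3 mod 26 is 9. This is an affine cipher: with a=0,…,z=25, each position x becomes (3x+10) mod 26.
Reversing it on mfayx: m(12)→9·(12−10)≡18=s; f(5)→9·(5−10)≡7=h; a(0)→9·(0−10)≡14=o; y(24)→9·(24−10)≡22=w; x(23)→9·(23−10)≡13=n (all mod 26).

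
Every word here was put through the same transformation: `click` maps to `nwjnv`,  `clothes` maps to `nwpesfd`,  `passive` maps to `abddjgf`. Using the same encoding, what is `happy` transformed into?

The rule splits by letter class: vowels +1, consonants +11.
For happy: h(cons)+11=s, a(vowel)+1=b, p(cons)+11=a, p(cons)+11=a, y(cons)+11=j.

sbaaj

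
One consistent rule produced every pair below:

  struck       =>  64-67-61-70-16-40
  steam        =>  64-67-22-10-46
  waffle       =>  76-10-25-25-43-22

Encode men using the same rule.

46-22-49

s(#19)→64 and t(#20)→67: differences scale by 3, so n = 3·pos + 7. With a=1..z=26, the number is 3·pos + 7.
Applying it to men: m=13→46, e=5→22, n=14→49.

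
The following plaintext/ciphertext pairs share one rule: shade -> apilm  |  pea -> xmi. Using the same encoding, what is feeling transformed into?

nmmtqvo

Compare letters: s→a is +8, h→p is +8, a→i is +8 — a constant shift. Every letter moves 8 places later in the alphabet, wrapping around z→a.
On feeling: f+8=n, e+8=m, e+8=m, l+8=t, i+8=q, n+8=v, g+8=o.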